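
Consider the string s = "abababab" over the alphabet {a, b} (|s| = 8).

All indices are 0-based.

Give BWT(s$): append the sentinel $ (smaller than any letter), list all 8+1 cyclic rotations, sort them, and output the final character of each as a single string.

bbbb$aaaa

rank  rotation   last
    0  $abababab  b
    1  ab$ababab  b
    2  abab$abab  b
    3  ababab$ab  b
    4  abababab$  $
    5  b$abababa  a
    6  bab$ababa  a
    7  babab$aba  a
    8  bababab$a  a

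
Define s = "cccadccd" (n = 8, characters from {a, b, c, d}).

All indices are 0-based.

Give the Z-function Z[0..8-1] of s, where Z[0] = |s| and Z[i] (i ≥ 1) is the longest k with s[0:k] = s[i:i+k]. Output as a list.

Z[0]=8
i=1: i≥r, start 0; Z[1]=2 grow→box=[1,3)
i=2: min(r-i=1, Z[1]=2)=1; Z[2]=1
i=3: i≥r, start 0; Z[3]=0
i=4: i≥r, start 0; Z[4]=0
i=5: i≥r, start 0; Z[5]=2 grow→box=[5,7)
i=6: min(r-i=1, Z[1]=2)=1; Z[6]=1
i=7: i≥r, start 0; Z[7]=0

[8, 2, 1, 0, 0, 2, 1, 0]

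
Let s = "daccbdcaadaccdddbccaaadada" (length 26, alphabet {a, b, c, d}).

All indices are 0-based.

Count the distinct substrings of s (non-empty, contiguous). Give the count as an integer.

rank | idx | suffix
   0 |  25 | a
   1 |  19 | aaadada
   2 |   7 | aadaccdddbccaaadada
   3 |  20 | aadada
   4 |   1 | accbdcaadaccdddbccaaadada
   5 |  10 | accdddbccaaadada
   6 |  23 | ada
   7 |   8 | adaccdddbccaaadada
   8 |  21 | adada
   9 |  16 | bccaaadada
  10 |   4 | bdcaadaccdddbccaaadada
  11 |  18 | caaadada
  12 |   6 | caadaccdddbccaaadada
  13 |   3 | cbdcaadaccdddbccaaadada
  14 |  17 | ccaaadada
  15 |   2 | ccbdcaadaccdddbccaaadada
  16 |  11 | ccdddbccaaadada
  17 |  12 | cdddbccaaadada
  18 |  24 | da
  19 |   0 | daccbdcaadaccdddbccaaadada
  20 |   9 | daccdddbccaaadada
  21 |  22 | dada
  22 |  15 | dbccaaadada
  23 |   5 | dcaadaccdddbccaaadada
  24 |  14 | ddbccaaadada
  25 |  13 | dddbccaaadada

SA = [25, 19, 7, 20, 1, 10, 23, 8, 21, 16, 4, 18, 6, 3, 17, 2, 11, 12, 24, 0, 9, 22, 15, 5, 14, 13]
[i] adj suffixes → lcp
  [1] 25/19 → 1 ('a')
  [2] 19/7 → 2 ('aa')
  [3] 7/20 → 4 ('aada')
  [4] 20/1 → 1 ('a')
  [5] 1/10 → 3 ('acc')
  [6] 10/23 → 1 ('a')
  [7] 23/8 → 3 ('ada')
  [8] 8/21 → 3 ('ada')
  [9] 21/16 → 0 ('')
  [10] 16/4 → 1 ('b')
  [11] 4/18 → 0 ('')
  [12] 18/6 → 3 ('caa')
  [13] 6/3 → 1 ('c')
  [14] 3/17 → 1 ('c')
  [15] 17/2 → 2 ('cc')
  [16] 2/11 → 2 ('cc')
  [17] 11/12 → 1 ('c')
  [18] 12/24 → 0 ('')
  [19] 24/0 → 2 ('da')
  [20] 0/9 → 4 ('dacc')
  [21] 9/22 → 2 ('da')
  [22] 22/15 → 1 ('d')
  [23] 15/5 → 1 ('d')
  [24] 5/14 → 1 ('d')
  [25] 14/13 → 2 ('dd')

n(n+1)/2 = 26·27/2 = 351
Σ LCP = 0 + 1 + 2 + 4 + 1 + 3 + 1 + 3 + 3 + 0 + 1 + 0 + 3 + 1 + 1 + 2 + 2 + 1 + 0 + 2 + 4 + 2 + 1 + 1 + 1 + 2 = 42
distinct = 351 − 42 = 309

309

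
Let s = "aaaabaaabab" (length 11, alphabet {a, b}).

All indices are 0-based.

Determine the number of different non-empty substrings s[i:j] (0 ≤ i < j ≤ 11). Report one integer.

rank | idx | suffix
   0 |   0 | aaaabaaabab
   1 |   1 | aaabaaabab
   2 |   5 | aaabab
   3 |   2 | aabaaabab
   4 |   6 | aabab
   5 |   9 | ab
   6 |   3 | abaaabab
   7 |   7 | abab
   8 |  10 | b
   9 |   4 | baaabab
  10 |   8 | bab

SA = [0, 1, 5, 2, 6, 9, 3, 7, 10, 4, 8]
rank  pair      lcp
   1  s[0:],s[1:]  3  'aaa'
   2  s[1:],s[5:]  5  'aaaba'
   3  s[5:],s[2:]  2  'aa'
   4  s[2:],s[6:]  4  'aaba'
   5  s[6:],s[9:]  1  'a'
   6  s[9:],s[3:]  2  'ab'
   7  s[3:],s[7:]  3  'aba'
   8  s[7:],s[10:]  0  ''
   9  s[10:],s[4:]  1  'b'
  10  s[4:],s[8:]  2  'ba'

n(n+1)/2 = 11·12/2 = 66
Σ LCP = 0 + 3 + 5 + 2 + 4 + 1 + 2 + 3 + 0 + 1 + 2 = 23
distinct = 66 − 23 = 43

43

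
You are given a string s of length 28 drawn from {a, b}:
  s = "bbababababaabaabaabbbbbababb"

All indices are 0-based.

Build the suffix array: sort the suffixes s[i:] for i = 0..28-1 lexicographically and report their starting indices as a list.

[10, 13, 16, 8, 11, 14, 6, 4, 2, 23, 25, 17, 27, 9, 12, 15, 7, 5, 3, 1, 22, 24, 26, 0, 21, 20, 19, 18]

sorted suffixes:
  #0 SA[0]=10  'aabaabaabbbbbababb'
  #1 SA[1]=13  'aabaabbbbbababb'
  #2 SA[2]=16  'aabbbbbababb'
  #3 SA[3]=8  'abaabaabaabbbbbababb'
  #4 SA[4]=11  'abaabaabbbbbababb'
  #5 SA[5]=14  'abaabbbbbababb'
  #6 SA[6]=6  'ababaabaabaabbbbbababb'
  #7 SA[7]=4  'abababaabaabaabbbbbababb'
  #8 SA[8]=2  'ababababaabaabaabbbbbababb'
  #9 SA[9]=23  'ababb'
  #10 SA[10]=25  'abb'
  #11 SA[11]=17  'abbbbbababb'
  #12 SA[12]=27  'b'
  #13 SA[13]=9  'baabaabaabbbbbababb'
  #14 SA[14]=12  'baabaabbbbbababb'
  #15 SA[15]=15  'baabbbbbababb'
  #16 SA[16]=7  'babaabaabaabbbbbababb'
  #17 SA[17]=5  'bababaabaabaabbbbbababb'
  #18 SA[18]=3  'babababaabaabaabbbbbababb'
  #19 SA[19]=1  'bababababaabaabaabbbbbababb'
  #20 SA[20]=22  'bababb'
  #21 SA[21]=24  'babb'
  #22 SA[22]=26  'bb'
  #23 SA[23]=0  'bbababababaabaabaabbbbbababb'
  #24 SA[24]=21  'bbababb'
  #25 SA[25]=20  'bbbababb'
  #26 SA[26]=19  'bbbbababb'
  #27 SA[27]=18  'bbbbbababb'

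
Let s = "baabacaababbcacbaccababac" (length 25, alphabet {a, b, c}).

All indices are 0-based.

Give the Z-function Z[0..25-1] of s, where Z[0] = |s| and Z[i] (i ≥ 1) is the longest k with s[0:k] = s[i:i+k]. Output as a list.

Z[0]=25
i=1: outside box; Z[1]=0
i=2: outside box; Z[2]=0
i=3: outside box; Z[3]=2 grow→box=[3,5)
i=4: min(r-i=1, Z[1]=0)=0; Z[4]=0
i=5: outside box; Z[5]=0
i=6: outside box; Z[6]=0
i=7: outside box; Z[7]=0
i=8: outside box; Z[8]=2 grow→box=[8,10)
i=9: min(r-i=1, Z[1]=0)=0; Z[9]=0
i=10: outside box; Z[10]=1 grow→box=[10,11)
i=11: outside box; Z[11]=1 grow→box=[11,12)
i=12: outside box; Z[12]=0
i=13: outside box; Z[13]=0
i=14: outside box; Z[14]=0
i=15: outside box; Z[15]=2 grow→box=[15,17)
i=16: min(r-i=1, Z[1]=0)=0; Z[16]=0
i=17: outside box; Z[17]=0
i=18: outside box; Z[18]=0
i=19: outside box; Z[19]=0
i=20: outside box; Z[20]=2 grow→box=[20,22)
i=21: min(r-i=1, Z[1]=0)=0; Z[21]=0
i=22: outside box; Z[22]=2 grow→box=[22,24)
i=23: min(r-i=1, Z[1]=0)=0; Z[23]=0
i=24: outside box; Z[24]=0

[25, 0, 0, 2, 0, 0, 0, 0, 2, 0, 1, 1, 0, 0, 0, 2, 0, 0, 0, 0, 2, 0, 2, 0, 0]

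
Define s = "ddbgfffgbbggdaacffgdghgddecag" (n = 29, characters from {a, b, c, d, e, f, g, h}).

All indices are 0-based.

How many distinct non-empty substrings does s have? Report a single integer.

sorted suffixes:
  #0 SA[0]=13  'aacffgdghgddecag'
  #1 SA[1]=14  'acffgdghgddecag'
  #2 SA[2]=27  'ag'
  #3 SA[3]=8  'bbggdaacffgdghgddecag'
  #4 SA[4]=2  'bgfffgbbggdaacffgdghgddecag'
  #5 SA[5]=9  'bggdaacffgdghgddecag'
  #6 SA[6]=26  'cag'
  #7 SA[7]=15  'cffgdghgddecag'
  #8 SA[8]=12  'daacffgdghgddecag'
  #9 SA[9]=1  'dbgfffgbbggdaacffgdghgddecag'
  #10 SA[10]=0  'ddbgfffgbbggdaacffgdghgddecag'
  #11 SA[11]=23  'ddecag'
  #12 SA[12]=24  'decag'
  #13 SA[13]=19  'dghgddecag'
  #14 SA[14]=25  'ecag'
  #15 SA[15]=4  'fffgbbggdaacffgdghgddecag'
  #16 SA[16]=5  'ffgbbggdaacffgdghgddecag'
  #17 SA[17]=16  'ffgdghgddecag'
  #18 SA[18]=6  'fgbbggdaacffgdghgddecag'
  #19 SA[19]=17  'fgdghgddecag'
  #20 SA[20]=28  'g'
  #21 SA[21]=7  'gbbggdaacffgdghgddecag'
  #22 SA[22]=11  'gdaacffgdghgddecag'
  #23 SA[23]=22  'gddecag'
  #24 SA[24]=18  'gdghgddecag'
  #25 SA[25]=3  'gfffgbbggdaacffgdghgddecag'
  #26 SA[26]=10  'ggdaacffgdghgddecag'
  #27 SA[27]=20  'ghgddecag'
  #28 SA[28]=21  'hgddecag'

SA = [13, 14, 27, 8, 2, 9, 26, 15, 12, 1, 0, 23, 24, 19, 25, 4, 5, 16, 6, 17, 28, 7, 11, 22, 18, 3, 10, 20, 21]
rank  pair      lcp
   1  s[13:],s[14:]  1  'a'
   2  s[14:],s[27:]  1  'a'
   3  s[27:],s[8:]  0  ''
   4  s[8:],s[2:]  1  'b'
   5  s[2:],s[9:]  2  'bg'
   6  s[9:],s[26:]  0  ''
   7  s[26:],s[15:]  1  'c'
   8  s[15:],s[12:]  0  ''
   9  s[12:],s[1:]  1  'd'
  10  s[1:],s[0:]  1  'd'
  11  s[0:],s[23:]  2  'dd'
  12  s[23:],s[24:]  1  'd'
  13  s[24:],s[19:]  1  'd'
  14  s[19:],s[25:]  0  ''
  15  s[25:],s[4:]  0  ''
  16  s[4:],s[5:]  2  'ff'
  17  s[5:],s[16:]  3  'ffg'
  18  s[16:],s[6:]  1  'f'
  19  s[6:],s[17:]  2  'fg'
  20  s[17:],s[28:]  0  ''
  21  s[28:],s[7:]  1  'g'
  22  s[7:],s[11:]  1  'g'
  23  s[11:],s[22:]  2  'gd'
  24  s[22:],s[18:]  2  'gd'
  25  s[18:],s[3:]  1  'g'
  26  s[3:],s[10:]  1  'g'
  27  s[10:],s[20:]  1  'g'
  28  s[20:],s[21:]  0  ''

n(n+1)/2 = 29·30/2 = 435
Σ LCP = 0 + 1 + 1 + 0 + 1 + 2 + 0 + 1 + 0 + 1 + 1 + 2 + 1 + 1 + 0 + 0 + 2 + 3 + 1 + 2 + 0 + 1 + 1 + 2 + 2 + 1 + 1 + 1 + 0 = 29
distinct = 435 − 29 = 406

406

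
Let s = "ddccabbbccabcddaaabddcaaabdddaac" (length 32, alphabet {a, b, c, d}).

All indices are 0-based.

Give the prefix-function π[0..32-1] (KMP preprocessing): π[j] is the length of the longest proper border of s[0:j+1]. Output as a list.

π[0] = 0
j=1 s[j]='d': π[1]=1 (border 'd')
j=2 s[j]='c': k: 1→0; π[2]=0 (border '')
j=3 s[j]='c': π[3]=0 (border '')
j=4 s[j]='a': π[4]=0 (border '')
j=5 s[j]='b': π[5]=0 (border '')
j=6 s[j]='b': π[6]=0 (border '')
j=7 s[j]='b': π[7]=0 (border '')
j=8 s[j]='c': π[8]=0 (border '')
j=9 s[j]='c': π[9]=0 (border '')
j=10 s[j]='a': π[10]=0 (border '')
j=11 s[j]='b': π[11]=0 (border '')
j=12 s[j]='c': π[12]=0 (border '')
j=13 s[j]='d': π[13]=1 (border 'd')
j=14 s[j]='d': π[14]=2 (border 'dd')
j=15 s[j]='a': k: 2→1→0; π[15]=0 (border '')
j=16 s[j]='a': π[16]=0 (border '')
j=17 s[j]='a': π[17]=0 (border '')
j=18 s[j]='b': π[18]=0 (border '')
j=19 s[j]='d': π[19]=1 (border 'd')
j=20 s[j]='d': π[20]=2 (border 'dd')
j=21 s[j]='c': π[21]=3 (border 'ddc')
j=22 s[j]='a': k: 3→0; π[22]=0 (border '')
j=23 s[j]='a': π[23]=0 (border '')
j=24 s[j]='a': π[24]=0 (border '')
j=25 s[j]='b': π[25]=0 (border '')
j=26 s[j]='d': π[26]=1 (border 'd')
j=27 s[j]='d': π[27]=2 (border 'dd')
j=28 s[j]='d': k: 2→1; π[28]=2 (border 'dd')
j=29 s[j]='a': k: 2→1→0; π[29]=0 (border '')
j=30 s[j]='a': π[30]=0 (border '')
j=31 s[j]='c': π[31]=0 (border '')

[0, 1, 0, 0, 0, 0, 0, 0, 0, 0, 0, 0, 0, 1, 2, 0, 0, 0, 0, 1, 2, 3, 0, 0, 0, 0, 1, 2, 2, 0, 0, 0]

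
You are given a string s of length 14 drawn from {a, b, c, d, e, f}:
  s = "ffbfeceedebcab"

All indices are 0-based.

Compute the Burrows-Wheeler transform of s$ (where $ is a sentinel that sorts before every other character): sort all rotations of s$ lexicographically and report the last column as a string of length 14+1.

rank  rotation         last
    0  $ffbfeceedebcab  b
    1  ab$ffbfeceedebc  c
    2  b$ffbfeceedebca  a
    3  bcab$ffbfeceede  e
    4  bfeceedebcab$ff  f
    5  cab$ffbfeceedeb  b
    6  ceedebcab$ffbfe  e
    7  debcab$ffbfecee  e
    8  ebcab$ffbfeceed  d
    9  eceedebcab$ffbf  f
   10  edebcab$ffbfece  e
   11  eedebcab$ffbfec  c
   12  fbfeceedebcab$f  f
   13  feceedebcab$ffb  b
   14  ffbfeceedebcab$  $

bcaefbeedfecfb$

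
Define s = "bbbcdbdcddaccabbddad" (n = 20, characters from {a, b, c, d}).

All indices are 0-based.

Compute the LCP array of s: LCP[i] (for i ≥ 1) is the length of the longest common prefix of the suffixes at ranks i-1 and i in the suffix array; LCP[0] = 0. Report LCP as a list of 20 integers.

rank→(start, suffix):
  0 → (13, 'abbddad')
  1 → (10, 'accabbddad')
  2 → (18, 'ad')
  3 → (0, 'bbbcdbdcddaccabbddad')
  4 → (1, 'bbcdbdcddaccabbddad')
  5 → (14, 'bbddad')
  6 → (2, 'bcdbdcddaccabbddad')
  7 → (5, 'bdcddaccabbddad')
  8 → (15, 'bddad')
  9 → (12, 'cabbddad')
  10 → (11, 'ccabbddad')
  11 → (3, 'cdbdcddaccabbddad')
  12 → (7, 'cddaccabbddad')
  13 → (19, 'd')
  14 → (9, 'daccabbddad')
  15 → (17, 'dad')
  16 → (4, 'dbdcddaccabbddad')
  17 → (6, 'dcddaccabbddad')
  18 → (8, 'ddaccabbddad')
  19 → (16, 'ddad')

SA = [13, 10, 18, 0, 1, 14, 2, 5, 15, 12, 11, 3, 7, 19, 9, 17, 4, 6, 8, 16]
i: (SA[i-1],SA[i]) lcp shared
  1: (13,10) 1 'a'
  2: (10,18) 1 'a'
  3: (18,0) 0 ''
  4: (0,1) 2 'bb'
  5: (1,14) 2 'bb'
  6: (14,2) 1 'b'
  7: (2,5) 1 'b'
  8: (5,15) 2 'bd'
  9: (15,12) 0 ''
  10: (12,11) 1 'c'
  11: (11,3) 1 'c'
  12: (3,7) 2 'cd'
  13: (7,19) 0 ''
  14: (19,9) 1 'd'
  15: (9,17) 2 'da'
  16: (17,4) 1 'd'
  17: (4,6) 1 'd'
  18: (6,8) 1 'd'
  19: (8,16) 3 'dda'

[0, 1, 1, 0, 2, 2, 1, 1, 2, 0, 1, 1, 2, 0, 1, 2, 1, 1, 1, 3]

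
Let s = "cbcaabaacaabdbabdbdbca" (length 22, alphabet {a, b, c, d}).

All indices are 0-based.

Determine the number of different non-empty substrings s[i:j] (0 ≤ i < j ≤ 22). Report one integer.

215

sorted suffixes:
  #0 SA[0]=21  'a'
  #1 SA[1]=3  'aabaacaabdbabdbdbca'
  #2 SA[2]=9  'aabdbabdbdbca'
  #3 SA[3]=6  'aacaabdbabdbdbca'
  #4 SA[4]=4  'abaacaabdbabdbdbca'
  #5 SA[5]=10  'abdbabdbdbca'
  #6 SA[6]=14  'abdbdbca'
  #7 SA[7]=7  'acaabdbabdbdbca'
  #8 SA[8]=5  'baacaabdbabdbdbca'
  #9 SA[9]=13  'babdbdbca'
  #10 SA[10]=19  'bca'
  #11 SA[11]=1  'bcaabaacaabdbabdbdbca'
  #12 SA[12]=11  'bdbabdbdbca'
  #13 SA[13]=17  'bdbca'
  #14 SA[14]=15  'bdbdbca'
  #15 SA[15]=20  'ca'
  #16 SA[16]=2  'caabaacaabdbabdbdbca'
  #17 SA[17]=8  'caabdbabdbdbca'
  #18 SA[18]=0  'cbcaabaacaabdbabdbdbca'
  #19 SA[19]=12  'dbabdbdbca'
  #20 SA[20]=18  'dbca'
  #21 SA[21]=16  'dbdbca'

SA = [21, 3, 9, 6, 4, 10, 14, 7, 5, 13, 19, 1, 11, 17, 15, 20, 2, 8, 0, 12, 18, 16]
i: (SA[i-1],SA[i]) lcp shared
  1: (21,3) 1 'a'
  2: (3,9) 3 'aab'
  3: (9,6) 2 'aa'
  4: (6,4) 1 'a'
  5: (4,10) 2 'ab'
  6: (10,14) 4 'abdb'
  7: (14,7) 1 'a'
  8: (7,5) 0 ''
  9: (5,13) 2 'ba'
  10: (13,19) 1 'b'
  11: (19,1) 3 'bca'
  12: (1,11) 1 'b'
  13: (11,17) 3 'bdb'
  14: (17,15) 3 'bdb'
  15: (15,20) 0 ''
  16: (20,2) 2 'ca'
  17: (2,8) 4 'caab'
  18: (8,0) 1 'c'
  19: (0,12) 0 ''
  20: (12,18) 2 'db'
  21: (18,16) 2 'db'

n(n+1)/2 = 22·23/2 = 253
Σ LCP = 0 + 1 + 3 + 2 + 1 + 2 + 4 + 1 + 0 + 2 + 1 + 3 + 1 + 3 + 3 + 0 + 2 + 4 + 1 + 0 + 2 + 2 = 38
distinct = 253 − 38 = 215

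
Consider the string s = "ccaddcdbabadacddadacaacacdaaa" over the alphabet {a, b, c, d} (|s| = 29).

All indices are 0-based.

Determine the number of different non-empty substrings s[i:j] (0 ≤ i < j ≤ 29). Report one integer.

sorted suffixes:
  #0 SA[0]=28  'a'
  #1 SA[1]=27  'aa'
  #2 SA[2]=26  'aaa'
  #3 SA[3]=20  'aacacdaaa'
  #4 SA[4]=8  'abadacddadacaacacdaaa'
  #5 SA[5]=18  'acaacacdaaa'
  #6 SA[6]=21  'acacdaaa'
  #7 SA[7]=23  'acdaaa'
  #8 SA[8]=12  'acddadacaacacdaaa'
  #9 SA[9]=16  'adacaacacdaaa'
  #10 SA[10]=10  'adacddadacaacacdaaa'
  #11 SA[11]=2  'addcdbabadacddadacaacacdaaa'
  #12 SA[12]=7  'babadacddadacaacacdaaa'
  #13 SA[13]=9  'badacddadacaacacdaaa'
  #14 SA[14]=19  'caacacdaaa'
  #15 SA[15]=22  'cacdaaa'
  #16 SA[16]=1  'caddcdbabadacddadacaacacdaaa'
  #17 SA[17]=0  'ccaddcdbabadacddadacaacacdaaa'
  #18 SA[18]=24  'cdaaa'
  #19 SA[19]=5  'cdbabadacddadacaacacdaaa'
  #20 SA[20]=13  'cddadacaacacdaaa'
  #21 SA[21]=25  'daaa'
  #22 SA[22]=17  'dacaacacdaaa'
  #23 SA[23]=11  'dacddadacaacacdaaa'
  #24 SA[24]=15  'dadacaacacdaaa'
  #25 SA[25]=6  'dbabadacddadacaacacdaaa'
  #26 SA[26]=4  'dcdbabadacddadacaacacdaaa'
  #27 SA[27]=14  'ddadacaacacdaaa'
  #28 SA[28]=3  'ddcdbabadacddadacaacacdaaa'

SA = [28, 27, 26, 20, 8, 18, 21, 23, 12, 16, 10, 2, 7, 9, 19, 22, 1, 0, 24, 5, 13, 25, 17, 11, 15, 6, 4, 14, 3]
i: (SA[i-1],SA[i]) lcp shared
  1: (28,27) 1 'a'
  2: (27,26) 2 'aa'
  3: (26,20) 2 'aa'
  4: (20,8) 1 'a'
  5: (8,18) 1 'a'
  6: (18,21) 3 'aca'
  7: (21,23) 2 'ac'
  8: (23,12) 3 'acd'
  9: (12,16) 1 'a'
  10: (16,10) 4 'adac'
  11: (10,2) 2 'ad'
  12: (2,7) 0 ''
  13: (7,9) 2 'ba'
  14: (9,19) 0 ''
  15: (19,22) 2 'ca'
  16: (22,1) 2 'ca'
  17: (1,0) 1 'c'
  18: (0,24) 1 'c'
  19: (24,5) 2 'cd'
  20: (5,13) 2 'cd'
  21: (13,25) 0 ''
  22: (25,17) 2 'da'
  23: (17,11) 3 'dac'
  24: (11,15) 2 'da'
  25: (15,6) 1 'd'
  26: (6,4) 1 'd'
  27: (4,14) 1 'd'
  28: (14,3) 2 'dd'

n(n+1)/2 = 29·30/2 = 435
Σ LCP = 0 + 1 + 2 + 2 + 1 + 1 + 3 + 2 + 3 + 1 + 4 + 2 + 0 + 2 + 0 + 2 + 2 + 1 + 1 + 2 + 2 + 0 + 2 + 3 + 2 + 1 + 1 + 1 + 2 = 46
distinct = 435 − 46 = 389

389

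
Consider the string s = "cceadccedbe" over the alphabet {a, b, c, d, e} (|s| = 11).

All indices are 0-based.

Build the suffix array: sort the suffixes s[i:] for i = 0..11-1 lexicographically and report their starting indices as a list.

rank | idx | suffix
   0 |   3 | adccedbe
   1 |   9 | be
   2 |   0 | cceadccedbe
   3 |   5 | ccedbe
   4 |   1 | ceadccedbe
   5 |   6 | cedbe
   6 |   8 | dbe
   7 |   4 | dccedbe
   8 |  10 | e
   9 |   2 | eadccedbe
  10 |   7 | edbe

[3, 9, 0, 5, 1, 6, 8, 4, 10, 2, 7]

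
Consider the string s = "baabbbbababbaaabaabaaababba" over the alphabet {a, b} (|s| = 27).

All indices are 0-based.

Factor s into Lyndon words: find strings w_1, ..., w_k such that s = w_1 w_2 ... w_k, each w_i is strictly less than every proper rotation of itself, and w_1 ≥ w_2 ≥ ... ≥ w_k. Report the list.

["b", "aabbbbababb", "aaabaabaaababb", "a"]

emit factor 1: 'b' (i=0, period=1)
emit factor 2: 'aabbbbababb' (i=1, period=11)
emit factor 3: 'aaabaabaaababb' (i=12, period=14)
emit factor 4: 'a' (i=26, period=1)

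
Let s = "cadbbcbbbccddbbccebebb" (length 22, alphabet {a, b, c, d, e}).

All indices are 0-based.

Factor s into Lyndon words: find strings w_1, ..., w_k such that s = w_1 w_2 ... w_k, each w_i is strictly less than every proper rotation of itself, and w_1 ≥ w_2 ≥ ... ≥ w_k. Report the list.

emit factor 1: 'c' (i=0, period=1)
emit factor 2: 'adbbcbbbccddbbccebebb' (i=1, period=21)

["c", "adbbcbbbccddbbccebebb"]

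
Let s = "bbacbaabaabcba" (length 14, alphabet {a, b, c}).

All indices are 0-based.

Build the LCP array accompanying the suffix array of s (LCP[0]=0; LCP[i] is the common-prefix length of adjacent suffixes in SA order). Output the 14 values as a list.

[0, 1, 3, 1, 2, 1, 0, 2, 4, 2, 1, 1, 0, 3]

rank→(start, suffix):
  0 → (13, 'a')
  1 → (5, 'aabaabcba')
  2 → (8, 'aabcba')
  3 → (6, 'abaabcba')
  4 → (9, 'abcba')
  5 → (2, 'acbaabaabcba')
  6 → (12, 'ba')
  7 → (4, 'baabaabcba')
  8 → (7, 'baabcba')
  9 → (1, 'bacbaabaabcba')
  10 → (0, 'bbacbaabaabcba')
  11 → (10, 'bcba')
  12 → (11, 'cba')
  13 → (3, 'cbaabaabcba')

SA = [13, 5, 8, 6, 9, 2, 12, 4, 7, 1, 0, 10, 11, 3]
i: (SA[i-1],SA[i]) lcp shared
  1: (13,5) 1 'a'
  2: (5,8) 3 'aab'
  3: (8,6) 1 'a'
  4: (6,9) 2 'ab'
  5: (9,2) 1 'a'
  6: (2,12) 0 ''
  7: (12,4) 2 'ba'
  8: (4,7) 4 'baab'
  9: (7,1) 2 'ba'
  10: (1,0) 1 'b'
  11: (0,10) 1 'b'
  12: (10,11) 0 ''
  13: (11,3) 3 'cba'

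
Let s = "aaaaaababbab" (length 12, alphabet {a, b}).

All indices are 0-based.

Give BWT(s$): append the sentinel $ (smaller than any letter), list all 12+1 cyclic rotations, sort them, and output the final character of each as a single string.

rank  rotation       last
    0  $aaaaaababbab  b
    1  aaaaaababbab$  $
    2  aaaaababbab$a  a
    3  aaaababbab$aa  a
    4  aaababbab$aaa  a
    5  aababbab$aaaa  a
    6  ab$aaaaaababb  b
    7  ababbab$aaaaa  a
    8  abbab$aaaaaab  b
    9  b$aaaaaababba  a
   10  bab$aaaaaabab  b
   11  babbab$aaaaaa  a
   12  bbab$aaaaaaba  a

b$aaaabababaa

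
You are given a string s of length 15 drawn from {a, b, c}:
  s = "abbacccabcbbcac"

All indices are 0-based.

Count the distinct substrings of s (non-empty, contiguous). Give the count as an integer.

102

rank→(start, suffix):
  0 → (0, 'abbacccabcbbcac')
  1 → (7, 'abcbbcac')
  2 → (13, 'ac')
  3 → (3, 'acccabcbbcac')
  4 → (2, 'bacccabcbbcac')
  5 → (1, 'bbacccabcbbcac')
  6 → (10, 'bbcac')
  7 → (11, 'bcac')
  8 → (8, 'bcbbcac')
  9 → (14, 'c')
  10 → (6, 'cabcbbcac')
  11 → (12, 'cac')
  12 → (9, 'cbbcac')
  13 → (5, 'ccabcbbcac')
  14 → (4, 'cccabcbbcac')

SA = [0, 7, 13, 3, 2, 1, 10, 11, 8, 14, 6, 12, 9, 5, 4]
rank  pair      lcp
   1  s[0:],s[7:]  2  'ab'
   2  s[7:],s[13:]  1  'a'
   3  s[13:],s[3:]  2  'ac'
   4  s[3:],s[2:]  0  ''
   5  s[2:],s[1:]  1  'b'
   6  s[1:],s[10:]  2  'bb'
   7  s[10:],s[11:]  1  'b'
   8  s[11:],s[8:]  2  'bc'
   9  s[8:],s[14:]  0  ''
  10  s[14:],s[6:]  1  'c'
  11  s[6:],s[12:]  2  'ca'
  12  s[12:],s[9:]  1  'c'
  13  s[9:],s[5:]  1  'c'
  14  s[5:],s[4:]  2  'cc'

n(n+1)/2 = 15·16/2 = 120
Σ LCP = 0 + 2 + 1 + 2 + 0 + 1 + 2 + 1 + 2 + 0 + 1 + 2 + 1 + 1 + 2 = 18
distinct = 120 − 18 = 102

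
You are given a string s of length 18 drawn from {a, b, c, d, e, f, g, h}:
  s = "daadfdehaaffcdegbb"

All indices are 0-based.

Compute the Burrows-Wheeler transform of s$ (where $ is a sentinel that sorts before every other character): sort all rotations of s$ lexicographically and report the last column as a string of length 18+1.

bdhaabgf$cfaddfdaee

rank  rotation             last
    0  $daadfdehaaffcdegbb  b
    1  aadfdehaaffcdegbb$d  d
    2  aaffcdegbb$daadfdeh  h
    3  adfdehaaffcdegbb$da  a
    4  affcdegbb$daadfdeha  a
    5  b$daadfdehaaffcdegb  b
    6  bb$daadfdehaaffcdeg  g
    7  cdegbb$daadfdehaaff  f
    8  daadfdehaaffcdegbb$  $
    9  degbb$daadfdehaaffc  c
   10  dehaaffcdegbb$daadf  f
   11  dfdehaaffcdegbb$daa  a
   12  egbb$daadfdehaaffcd  d
   13  ehaaffcdegbb$daadfd  d
   14  fcdegbb$daadfdehaaf  f
   15  fdehaaffcdegbb$daad  d
   16  ffcdegbb$daadfdehaa  a
   17  gbb$daadfdehaaffcde  e
   18  haaffcdegbb$daadfde  e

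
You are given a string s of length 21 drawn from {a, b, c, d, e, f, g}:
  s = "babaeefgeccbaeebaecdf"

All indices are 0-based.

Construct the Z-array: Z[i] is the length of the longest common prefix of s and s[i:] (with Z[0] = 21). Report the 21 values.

Z[0]=21
i=1: outside box; Z[1]=0
i=2: outside box; Z[2]=2 scan→box=[2,4)
i=3: min(r-i=1, Z[1]=0)=0; Z[3]=0
i=4: outside box; Z[4]=0
i=5: outside box; Z[5]=0
i=6: outside box; Z[6]=0
i=7: outside box; Z[7]=0
i=8: outside box; Z[8]=0
i=9: outside box; Z[9]=0
i=10: outside box; Z[10]=0
i=11: outside box; Z[11]=2 scan→box=[11,13)
i=12: min(r-i=1, Z[1]=0)=0; Z[12]=0
i=13: outside box; Z[13]=0
i=14: outside box; Z[14]=0
i=15: outside box; Z[15]=2 scan→box=[15,17)
i=16: min(r-i=1, Z[1]=0)=0; Z[16]=0
i=17: outside box; Z[17]=0
i=18: outside box; Z[18]=0
i=19: outside box; Z[19]=0
i=20: outside box; Z[20]=0

[21, 0, 2, 0, 0, 0, 0, 0, 0, 0, 0, 2, 0, 0, 0, 2, 0, 0, 0, 0, 0]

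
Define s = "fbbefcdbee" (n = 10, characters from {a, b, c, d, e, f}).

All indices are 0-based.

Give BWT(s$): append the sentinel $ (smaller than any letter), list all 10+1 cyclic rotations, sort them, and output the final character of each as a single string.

rank  rotation     last
    0  $fbbefcdbee  e
    1  bbefcdbee$f  f
    2  bee$fbbefcd  d
    3  befcdbee$fb  b
    4  cdbee$fbbef  f
    5  dbee$fbbefc  c
    6  e$fbbefcdbe  e
    7  ee$fbbefcdb  b
    8  efcdbee$fbb  b
    9  fbbefcdbee$  $
   10  fcdbee$fbbe  e

efdbfcebb$e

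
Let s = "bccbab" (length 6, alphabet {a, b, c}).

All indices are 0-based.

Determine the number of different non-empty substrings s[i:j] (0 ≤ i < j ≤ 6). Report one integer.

rank | idx | suffix
   0 |   4 | ab
   1 |   5 | b
   2 |   3 | bab
   3 |   0 | bccbab
   4 |   2 | cbab
   5 |   1 | ccbab

SA = [4, 5, 3, 0, 2, 1]
i: (SA[i-1],SA[i]) lcp shared
  1: (4,5) 0 ''
  2: (5,3) 1 'b'
  3: (3,0) 1 'b'
  4: (0,2) 0 ''
  5: (2,1) 1 'c'

n(n+1)/2 = 6·7/2 = 21
Σ LCP = 0 + 0 + 1 + 1 + 0 + 1 = 3
distinct = 21 − 3 = 18

18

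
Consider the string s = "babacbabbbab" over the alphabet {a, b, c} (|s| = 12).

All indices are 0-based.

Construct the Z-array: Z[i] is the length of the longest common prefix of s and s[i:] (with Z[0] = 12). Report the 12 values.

Z[0]=12
i=1: outside box; Z[1]=0
i=2: outside box; Z[2]=2 scan→box=[2,4)
i=3: min(r-i=1, Z[1]=0)=0; Z[3]=0
i=4: outside box; Z[4]=0
i=5: outside box; Z[5]=3 scan→box=[5,8)
i=6: min(r-i=2, Z[1]=0)=0; Z[6]=0
i=7: min(r-i=1, Z[2]=2)=1; Z[7]=1
i=8: outside box; Z[8]=1 scan→box=[8,9)
i=9: outside box; Z[9]=3 scan→box=[9,12)
i=10: min(r-i=2, Z[1]=0)=0; Z[10]=0
i=11: min(r-i=1, Z[2]=2)=1; Z[11]=1

[12, 0, 2, 0, 0, 3, 0, 1, 1, 3, 0, 1]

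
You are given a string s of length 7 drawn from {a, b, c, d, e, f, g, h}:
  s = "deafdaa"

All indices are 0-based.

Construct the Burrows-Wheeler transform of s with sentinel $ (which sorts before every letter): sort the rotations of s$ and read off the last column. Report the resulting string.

rank  rotation  last
    0  $deafdaa  a
    1  a$deafda  a
    2  aa$deafd  d
    3  afdaa$de  e
    4  daa$deaf  f
    5  deafdaa$  $
    6  eafdaa$d  d
    7  fdaa$dea  a

aadef$da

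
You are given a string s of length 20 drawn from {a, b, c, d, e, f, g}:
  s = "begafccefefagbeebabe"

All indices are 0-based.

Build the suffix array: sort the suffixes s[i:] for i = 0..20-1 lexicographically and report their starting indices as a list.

[17, 3, 11, 16, 18, 13, 0, 5, 6, 19, 15, 14, 9, 7, 1, 10, 4, 8, 2, 12]

rank | idx | suffix
   0 |  17 | abe
   1 |   3 | afccefefagbeebabe
   2 |  11 | agbeebabe
   3 |  16 | babe
   4 |  18 | be
   5 |  13 | beebabe
   6 |   0 | begafccefefagbeebabe
   7 |   5 | ccefefagbeebabe
   8 |   6 | cefefagbeebabe
   9 |  19 | e
  10 |  15 | ebabe
  11 |  14 | eebabe
  12 |   9 | efagbeebabe
  13 |   7 | efefagbeebabe
  14 |   1 | egafccefefagbeebabe
  15 |  10 | fagbeebabe
  16 |   4 | fccefefagbeebabe
  17 |   8 | fefagbeebabe
  18 |   2 | gafccefefagbeebabe
  19 |  12 | gbeebabe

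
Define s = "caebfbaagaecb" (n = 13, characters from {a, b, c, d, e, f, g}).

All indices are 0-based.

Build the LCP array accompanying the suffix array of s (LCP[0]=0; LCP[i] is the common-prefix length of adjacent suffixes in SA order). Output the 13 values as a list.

[0, 1, 2, 1, 0, 1, 1, 0, 1, 0, 1, 0, 0]

sorted suffixes:
  #0 SA[0]=6  'aagaecb'
  #1 SA[1]=1  'aebfbaagaecb'
  #2 SA[2]=9  'aecb'
  #3 SA[3]=7  'agaecb'
  #4 SA[4]=12  'b'
  #5 SA[5]=5  'baagaecb'
  #6 SA[6]=3  'bfbaagaecb'
  #7 SA[7]=0  'caebfbaagaecb'
  #8 SA[8]=11  'cb'
  #9 SA[9]=2  'ebfbaagaecb'
  #10 SA[10]=10  'ecb'
  #11 SA[11]=4  'fbaagaecb'
  #12 SA[12]=8  'gaecb'

SA = [6, 1, 9, 7, 12, 5, 3, 0, 11, 2, 10, 4, 8]
rank  pair      lcp
   1  s[6:],s[1:]  1  'a'
   2  s[1:],s[9:]  2  'ae'
   3  s[9:],s[7:]  1  'a'
   4  s[7:],s[12:]  0  ''
   5  s[12:],s[5:]  1  'b'
   6  s[5:],s[3:]  1  'b'
   7  s[3:],s[0:]  0  ''
   8  s[0:],s[11:]  1  'c'
   9  s[11:],s[2:]  0  ''
  10  s[2:],s[10:]  1  'e'
  11  s[10:],s[4:]  0  ''
  12  s[4:],s[8:]  0  ''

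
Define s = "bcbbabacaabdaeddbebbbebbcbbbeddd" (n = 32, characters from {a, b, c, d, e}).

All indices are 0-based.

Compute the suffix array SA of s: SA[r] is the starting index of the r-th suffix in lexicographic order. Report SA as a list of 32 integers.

sorted suffixes:
  #0 SA[0]=8  'aabdaeddbebbbebbcbbbeddd'
  #1 SA[1]=4  'abacaabdaeddbebbbebbcbbbeddd'
  #2 SA[2]=9  'abdaeddbebbbebbcbbbeddd'
  #3 SA[3]=6  'acaabdaeddbebbbebbcbbbeddd'
  #4 SA[4]=12  'aeddbebbbebbcbbbeddd'
  #5 SA[5]=3  'babacaabdaeddbebbbebbcbbbeddd'
  #6 SA[6]=5  'bacaabdaeddbebbbebbcbbbeddd'
  #7 SA[7]=2  'bbabacaabdaeddbebbbebbcbbbeddd'
  #8 SA[8]=18  'bbbebbcbbbeddd'
  #9 SA[9]=25  'bbbeddd'
  #10 SA[10]=22  'bbcbbbeddd'
  #11 SA[11]=19  'bbebbcbbbeddd'
  #12 SA[12]=26  'bbeddd'
  #13 SA[13]=0  'bcbbabacaabdaeddbebbbebbcbbbeddd'
  #14 SA[14]=23  'bcbbbeddd'
  #15 SA[15]=10  'bdaeddbebbbebbcbbbeddd'
  #16 SA[16]=16  'bebbbebbcbbbeddd'
  #17 SA[17]=20  'bebbcbbbeddd'
  #18 SA[18]=27  'beddd'
  #19 SA[19]=7  'caabdaeddbebbbebbcbbbeddd'
  #20 SA[20]=1  'cbbabacaabdaeddbebbbebbcbbbeddd'
  #21 SA[21]=24  'cbbbeddd'
  #22 SA[22]=31  'd'
  #23 SA[23]=11  'daeddbebbbebbcbbbeddd'
  #24 SA[24]=15  'dbebbbebbcbbbeddd'
  #25 SA[25]=30  'dd'
  #26 SA[26]=14  'ddbebbbebbcbbbeddd'
  #27 SA[27]=29  'ddd'
  #28 SA[28]=17  'ebbbebbcbbbeddd'
  #29 SA[29]=21  'ebbcbbbeddd'
  #30 SA[30]=13  'eddbebbbebbcbbbeddd'
  #31 SA[31]=28  'eddd'

[8, 4, 9, 6, 12, 3, 5, 2, 18, 25, 22, 19, 26, 0, 23, 10, 16, 20, 27, 7, 1, 24, 31, 11, 15, 30, 14, 29, 17, 21, 13, 28]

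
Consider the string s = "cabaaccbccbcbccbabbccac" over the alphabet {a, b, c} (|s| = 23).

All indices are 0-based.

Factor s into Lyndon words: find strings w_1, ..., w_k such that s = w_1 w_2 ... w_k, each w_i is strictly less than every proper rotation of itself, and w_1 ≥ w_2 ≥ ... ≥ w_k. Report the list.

emit factor 1: 'c' (i=0, period=1)
emit factor 2: 'ab' (i=1, period=2)
emit factor 3: 'aaccbccbcbccbabbccac' (i=3, period=20)

["c", "ab", "aaccbccbcbccbabbccac"]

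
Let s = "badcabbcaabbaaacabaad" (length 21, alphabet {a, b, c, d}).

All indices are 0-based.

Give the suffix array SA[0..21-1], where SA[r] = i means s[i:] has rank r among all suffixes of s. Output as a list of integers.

[12, 8, 13, 18, 16, 9, 4, 14, 19, 1, 11, 17, 0, 10, 5, 6, 7, 15, 3, 20, 2]

rank→(start, suffix):
  0 → (12, 'aaacabaad')
  1 → (8, 'aabbaaacabaad')
  2 → (13, 'aacabaad')
  3 → (18, 'aad')
  4 → (16, 'abaad')
  5 → (9, 'abbaaacabaad')
  6 → (4, 'abbcaabbaaacabaad')
  7 → (14, 'acabaad')
  8 → (19, 'ad')
  9 → (1, 'adcabbcaabbaaacabaad')
  10 → (11, 'baaacabaad')
  11 → (17, 'baad')
  12 → (0, 'badcabbcaabbaaacabaad')
  13 → (10, 'bbaaacabaad')
  14 → (5, 'bbcaabbaaacabaad')
  15 → (6, 'bcaabbaaacabaad')
  16 → (7, 'caabbaaacabaad')
  17 → (15, 'cabaad')
  18 → (3, 'cabbcaabbaaacabaad')
  19 → (20, 'd')
  20 → (2, 'dcabbcaabbaaacabaad')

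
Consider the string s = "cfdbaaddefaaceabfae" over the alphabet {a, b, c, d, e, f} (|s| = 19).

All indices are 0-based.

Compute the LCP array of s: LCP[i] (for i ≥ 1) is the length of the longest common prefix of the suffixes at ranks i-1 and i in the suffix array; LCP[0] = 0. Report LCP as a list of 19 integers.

rank→(start, suffix):
  0 → (10, 'aaceabfae')
  1 → (4, 'aaddefaaceabfae')
  2 → (14, 'abfae')
  3 → (11, 'aceabfae')
  4 → (5, 'addefaaceabfae')
  5 → (17, 'ae')
  6 → (3, 'baaddefaaceabfae')
  7 → (15, 'bfae')
  8 → (12, 'ceabfae')
  9 → (0, 'cfdbaaddefaaceabfae')
  10 → (2, 'dbaaddefaaceabfae')
  11 → (6, 'ddefaaceabfae')
  12 → (7, 'defaaceabfae')
  13 → (18, 'e')
  14 → (13, 'eabfae')
  15 → (8, 'efaaceabfae')
  16 → (9, 'faaceabfae')
  17 → (16, 'fae')
  18 → (1, 'fdbaaddefaaceabfae')

SA = [10, 4, 14, 11, 5, 17, 3, 15, 12, 0, 2, 6, 7, 18, 13, 8, 9, 16, 1]
[i] adj suffixes → lcp
  [1] 10/4 → 2 ('aa')
  [2] 4/14 → 1 ('a')
  [3] 14/11 → 1 ('a')
  [4] 11/5 → 1 ('a')
  [5] 5/17 → 1 ('a')
  [6] 17/3 → 0 ('')
  [7] 3/15 → 1 ('b')
  [8] 15/12 → 0 ('')
  [9] 12/0 → 1 ('c')
  [10] 0/2 → 0 ('')
  [11] 2/6 → 1 ('d')
  [12] 6/7 → 1 ('d')
  [13] 7/18 → 0 ('')
  [14] 18/13 → 1 ('e')
  [15] 13/8 → 1 ('e')
  [16] 8/9 → 0 ('')
  [17] 9/16 → 2 ('fa')
  [18] 16/1 → 1 ('f')

[0, 2, 1, 1, 1, 1, 0, 1, 0, 1, 0, 1, 1, 0, 1, 1, 0, 2, 1]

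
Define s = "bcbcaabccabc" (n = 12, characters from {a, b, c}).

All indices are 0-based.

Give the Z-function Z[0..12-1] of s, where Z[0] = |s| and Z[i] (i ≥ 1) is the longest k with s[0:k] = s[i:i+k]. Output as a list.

[12, 0, 2, 0, 0, 0, 2, 0, 0, 0, 2, 0]

Z[0]=12
i=1: outside box; Z[1]=0
i=2: outside box; Z[2]=2 extend→box=[2,4)
i=3: min(r-i=1, Z[1]=0)=0; Z[3]=0
i=4: outside box; Z[4]=0
i=5: outside box; Z[5]=0
i=6: outside box; Z[6]=2 extend→box=[6,8)
i=7: min(r-i=1, Z[1]=0)=0; Z[7]=0
i=8: outside box; Z[8]=0
i=9: outside box; Z[9]=0
i=10: outside box; Z[10]=2 extend→box=[10,12)
i=11: min(r-i=1, Z[1]=0)=0; Z[11]=0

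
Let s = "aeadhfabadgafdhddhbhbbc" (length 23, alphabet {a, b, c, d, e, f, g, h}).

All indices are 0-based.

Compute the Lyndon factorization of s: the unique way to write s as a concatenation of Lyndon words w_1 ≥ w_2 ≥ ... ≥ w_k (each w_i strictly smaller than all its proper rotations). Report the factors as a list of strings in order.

["ae", "adhf", "abadgafdhddhbhbbc"]

emit factor 1: 'ae' (i=0, period=2)
emit factor 2: 'adhf' (i=2, period=4)
emit factor 3: 'abadgafdhddhbhbbc' (i=6, period=17)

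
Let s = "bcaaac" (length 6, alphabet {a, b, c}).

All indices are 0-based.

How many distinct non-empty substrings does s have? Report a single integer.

17

rank | idx | suffix
   0 |   2 | aaac
   1 |   3 | aac
   2 |   4 | ac
   3 |   0 | bcaaac
   4 |   5 | c
   5 |   1 | caaac

SA = [2, 3, 4, 0, 5, 1]
rank  pair      lcp
   1  s[2:],s[3:]  2  'aa'
   2  s[3:],s[4:]  1  'a'
   3  s[4:],s[0:]  0  ''
   4  s[0:],s[5:]  0  ''
   5  s[5:],s[1:]  1  'c'

n(n+1)/2 = 6·7/2 = 21
Σ LCP = 0 + 2 + 1 + 0 + 0 + 1 = 4
distinct = 21 − 4 = 17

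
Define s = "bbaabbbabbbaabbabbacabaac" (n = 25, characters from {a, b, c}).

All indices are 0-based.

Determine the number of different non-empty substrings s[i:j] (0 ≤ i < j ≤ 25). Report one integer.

260

rank→(start, suffix):
  0 → (11, 'aabbabbacabaac')
  1 → (2, 'aabbbabbbaabbabbacabaac')
  2 → (22, 'aac')
  3 → (20, 'abaac')
  4 → (12, 'abbabbacabaac')
  5 → (15, 'abbacabaac')
  6 → (7, 'abbbaabbabbacabaac')
  7 → (3, 'abbbabbbaabbabbacabaac')
  8 → (23, 'ac')
  9 → (18, 'acabaac')
  10 → (10, 'baabbabbacabaac')
  11 → (1, 'baabbbabbbaabbabbacabaac')
  12 → (21, 'baac')
  13 → (14, 'babbacabaac')
  14 → (6, 'babbbaabbabbacabaac')
  15 → (17, 'bacabaac')
  16 → (9, 'bbaabbabbacabaac')
  17 → (0, 'bbaabbbabbbaabbabbacabaac')
  18 → (13, 'bbabbacabaac')
  19 → (5, 'bbabbbaabbabbacabaac')
  20 → (16, 'bbacabaac')
  21 → (8, 'bbbaabbabbacabaac')
  22 → (4, 'bbbabbbaabbabbacabaac')
  23 → (24, 'c')
  24 → (19, 'cabaac')

SA = [11, 2, 22, 20, 12, 15, 7, 3, 23, 18, 10, 1, 21, 14, 6, 17, 9, 0, 13, 5, 16, 8, 4, 24, 19]
rank  pair      lcp
   1  s[11:],s[2:]  4  'aabb'
   2  s[2:],s[22:]  2  'aa'
   3  s[22:],s[20:]  1  'a'
   4  s[20:],s[12:]  2  'ab'
   5  s[12:],s[15:]  4  'abba'
   6  s[15:],s[7:]  3  'abb'
   7  s[7:],s[3:]  5  'abbba'
   8  s[3:],s[23:]  1  'a'
   9  s[23:],s[18:]  2  'ac'
  10  s[18:],s[10:]  0  ''
  11  s[10:],s[1:]  5  'baabb'
  12  s[1:],s[21:]  3  'baa'
  13  s[21:],s[14:]  2  'ba'
  14  s[14:],s[6:]  4  'babb'
  15  s[6:],s[17:]  2  'ba'
  16  s[17:],s[9:]  1  'b'
  17  s[9:],s[0:]  6  'bbaabb'
  18  s[0:],s[13:]  3  'bba'
  19  s[13:],s[5:]  5  'bbabb'
  20  s[5:],s[16:]  3  'bba'
  21  s[16:],s[8:]  2  'bb'
  22  s[8:],s[4:]  4  'bbba'
  23  s[4:],s[24:]  0  ''
  24  s[24:],s[19:]  1  'c'

n(n+1)/2 = 25·26/2 = 325
Σ LCP = 0 + 4 + 2 + 1 + 2 + 4 + 3 + 5 + 1 + 2 + 0 + 5 + 3 + 2 + 4 + 2 + 1 + 6 + 3 + 5 + 3 + 2 + 4 + 0 + 1 = 65
distinct = 325 − 65 = 260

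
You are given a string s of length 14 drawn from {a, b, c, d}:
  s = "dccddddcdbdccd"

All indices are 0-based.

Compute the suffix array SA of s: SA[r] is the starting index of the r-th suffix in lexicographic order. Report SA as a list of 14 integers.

rank | idx | suffix
   0 |   9 | bdccd
   1 |  11 | ccd
   2 |   1 | ccddddcdbdccd
   3 |  12 | cd
   4 |   7 | cdbdccd
   5 |   2 | cddddcdbdccd
   6 |  13 | d
   7 |   8 | dbdccd
   8 |  10 | dccd
   9 |   0 | dccddddcdbdccd
  10 |   6 | dcdbdccd
  11 |   5 | ddcdbdccd
  12 |   4 | dddcdbdccd
  13 |   3 | ddddcdbdccd

[9, 11, 1, 12, 7, 2, 13, 8, 10, 0, 6, 5, 4, 3]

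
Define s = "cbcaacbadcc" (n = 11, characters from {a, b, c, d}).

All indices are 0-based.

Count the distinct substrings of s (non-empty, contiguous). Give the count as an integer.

58

sorted suffixes:
  #0 SA[0]=3  'aacbadcc'
  #1 SA[1]=4  'acbadcc'
  #2 SA[2]=7  'adcc'
  #3 SA[3]=6  'badcc'
  #4 SA[4]=1  'bcaacbadcc'
  #5 SA[5]=10  'c'
  #6 SA[6]=2  'caacbadcc'
  #7 SA[7]=5  'cbadcc'
  #8 SA[8]=0  'cbcaacbadcc'
  #9 SA[9]=9  'cc'
  #10 SA[10]=8  'dcc'

SA = [3, 4, 7, 6, 1, 10, 2, 5, 0, 9, 8]
i: (SA[i-1],SA[i]) lcp shared
  1: (3,4) 1 'a'
  2: (4,7) 1 'a'
  3: (7,6) 0 ''
  4: (6,1) 1 'b'
  5: (1,10) 0 ''
  6: (10,2) 1 'c'
  7: (2,5) 1 'c'
  8: (5,0) 2 'cb'
  9: (0,9) 1 'c'
  10: (9,8) 0 ''

n(n+1)/2 = 11·12/2 = 66
Σ LCP = 0 + 1 + 1 + 0 + 1 + 0 + 1 + 1 + 2 + 1 + 0 = 8
distinct = 66 − 8 = 58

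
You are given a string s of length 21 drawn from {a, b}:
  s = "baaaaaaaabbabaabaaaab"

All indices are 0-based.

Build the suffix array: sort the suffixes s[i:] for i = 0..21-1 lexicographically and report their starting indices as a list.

rank→(start, suffix):
  0 → (1, 'aaaaaaaabbabaabaaaab')
  1 → (2, 'aaaaaaabbabaabaaaab')
  2 → (3, 'aaaaaabbabaabaaaab')
  3 → (4, 'aaaaabbabaabaaaab')
  4 → (16, 'aaaab')
  5 → (5, 'aaaabbabaabaaaab')
  6 → (17, 'aaab')
  7 → (6, 'aaabbabaabaaaab')
  8 → (18, 'aab')
  9 → (13, 'aabaaaab')
  10 → (7, 'aabbabaabaaaab')
  11 → (19, 'ab')
  12 → (14, 'abaaaab')
  13 → (11, 'abaabaaaab')
  14 → (8, 'abbabaabaaaab')
  15 → (20, 'b')
  16 → (0, 'baaaaaaaabbabaabaaaab')
  17 → (15, 'baaaab')
  18 → (12, 'baabaaaab')
  19 → (10, 'babaabaaaab')
  20 → (9, 'bbabaabaaaab')

[1, 2, 3, 4, 16, 5, 17, 6, 18, 13, 7, 19, 14, 11, 8, 20, 0, 15, 12, 10, 9]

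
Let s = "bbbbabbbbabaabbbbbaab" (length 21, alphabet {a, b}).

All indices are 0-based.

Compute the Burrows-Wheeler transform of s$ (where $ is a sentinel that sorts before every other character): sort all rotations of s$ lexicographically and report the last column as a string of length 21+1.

bbbabbaababbbbbbbbba$a

rank  rotation                last
    0  $bbbbabbbbabaabbbbbaab  b
    1  aab$bbbbabbbbabaabbbbb  b
    2  aabbbbbaab$bbbbabbbbab  b
    3  ab$bbbbabbbbabaabbbbba  a
    4  abaabbbbbaab$bbbbabbbb  b
    5  abbbbabaabbbbbaab$bbbb  b
    6  abbbbbaab$bbbbabbbbaba  a
    7  b$bbbbabbbbabaabbbbbaa  a
    8  baab$bbbbabbbbabaabbbb  b
    9  baabbbbbaab$bbbbabbbba  a
   10  babaabbbbbaab$bbbbabbb  b
   11  babbbbabaabbbbbaab$bbb  b
   12  bbaab$bbbbabbbbabaabbb  b
   13  bbabaabbbbbaab$bbbbabb  b
   14  bbabbbbabaabbbbbaab$bb  b
   15  bbbaab$bbbbabbbbabaabb  b
   16  bbbabaabbbbbaab$bbbbab  b
   17  bbbabbbbabaabbbbbaab$b  b
   18  bbbbaab$bbbbabbbbabaab  b
   19  bbbbabaabbbbbaab$bbbba  a
   20  bbbbabbbbabaabbbbbaab$  $
   21  bbbbbaab$bbbbabbbbabaa  a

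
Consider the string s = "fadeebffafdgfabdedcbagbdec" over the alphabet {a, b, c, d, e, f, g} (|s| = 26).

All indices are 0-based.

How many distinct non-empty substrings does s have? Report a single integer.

326

sorted suffixes:
  #0 SA[0]=13  'abdedcbagbdec'
  #1 SA[1]=1  'adeebffafdgfabdedcbagbdec'
  #2 SA[2]=8  'afdgfabdedcbagbdec'
  #3 SA[3]=20  'agbdec'
  #4 SA[4]=19  'bagbdec'
  #5 SA[5]=22  'bdec'
  #6 SA[6]=14  'bdedcbagbdec'
  #7 SA[7]=5  'bffafdgfabdedcbagbdec'
  #8 SA[8]=25  'c'
  #9 SA[9]=18  'cbagbdec'
  #10 SA[10]=17  'dcbagbdec'
  #11 SA[11]=23  'dec'
  #12 SA[12]=15  'dedcbagbdec'
  #13 SA[13]=2  'deebffafdgfabdedcbagbdec'
  #14 SA[14]=10  'dgfabdedcbagbdec'
  #15 SA[15]=4  'ebffafdgfabdedcbagbdec'
  #16 SA[16]=24  'ec'
  #17 SA[17]=16  'edcbagbdec'
  #18 SA[18]=3  'eebffafdgfabdedcbagbdec'
  #19 SA[19]=12  'fabdedcbagbdec'
  #20 SA[20]=0  'fadeebffafdgfabdedcbagbdec'
  #21 SA[21]=7  'fafdgfabdedcbagbdec'
  #22 SA[22]=9  'fdgfabdedcbagbdec'
  #23 SA[23]=6  'ffafdgfabdedcbagbdec'
  #24 SA[24]=21  'gbdec'
  #25 SA[25]=11  'gfabdedcbagbdec'

SA = [13, 1, 8, 20, 19, 22, 14, 5, 25, 18, 17, 23, 15, 2, 10, 4, 24, 16, 3, 12, 0, 7, 9, 6, 21, 11]
rank  pair      lcp
   1  s[13:],s[1:]  1  'a'
   2  s[1:],s[8:]  1  'a'
   3  s[8:],s[20:]  1  'a'
   4  s[20:],s[19:]  0  ''
   5  s[19:],s[22:]  1  'b'
   6  s[22:],s[14:]  3  'bde'
   7  s[14:],s[5:]  1  'b'
   8  s[5:],s[25:]  0  ''
   9  s[25:],s[18:]  1  'c'
  10  s[18:],s[17:]  0  ''
  11  s[17:],s[23:]  1  'd'
  12  s[23:],s[15:]  2  'de'
  13  s[15:],s[2:]  2  'de'
  14  s[2:],s[10:]  1  'd'
  15  s[10:],s[4:]  0  ''
  16  s[4:],s[24:]  1  'e'
  17  s[24:],s[16:]  1  'e'
  18  s[16:],s[3:]  1  'e'
  19  s[3:],s[12:]  0  ''
  20  s[12:],s[0:]  2  'fa'
  21  s[0:],s[7:]  2  'fa'
  22  s[7:],s[9:]  1  'f'
  23  s[9:],s[6:]  1  'f'
  24  s[6:],s[21:]  0  ''
  25  s[21:],s[11:]  1  'g'

n(n+1)/2 = 26·27/2 = 351
Σ LCP = 0 + 1 + 1 + 1 + 0 + 1 + 3 + 1 + 0 + 1 + 0 + 1 + 2 + 2 + 1 + 0 + 1 + 1 + 1 + 0 + 2 + 2 + 1 + 1 + 0 + 1 = 25
distinct = 351 − 25 = 326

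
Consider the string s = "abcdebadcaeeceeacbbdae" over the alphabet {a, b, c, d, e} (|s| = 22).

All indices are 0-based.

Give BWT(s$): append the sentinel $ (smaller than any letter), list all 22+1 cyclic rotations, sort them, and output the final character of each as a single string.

rank  rotation                 last
    0  $abcdebadcaeeceeacbbdae  e
    1  abcdebadcaeeceeacbbdae$  $
    2  acbbdae$abcdebadcaeecee  e
    3  adcaeeceeacbbdae$abcdeb  b
    4  ae$abcdebadcaeeceeacbbd  d
    5  aeeceeacbbdae$abcdebadc  c
    6  badcaeeceeacbbdae$abcde  e
    7  bbdae$abcdebadcaeeceeac  c
    8  bcdebadcaeeceeacbbdae$a  a
    9  bdae$abcdebadcaeeceeacb  b
   10  caeeceeacbbdae$abcdebad  d
   11  cbbdae$abcdebadcaeeceea  a
   12  cdebadcaeeceeacbbdae$ab  b
   13  ceeacbbdae$abcdebadcaee  e
   14  dae$abcdebadcaeeceeacbb  b
   15  dcaeeceeacbbdae$abcdeba  a
   16  debadcaeeceeacbbdae$abc  c
   17  e$abcdebadcaeeceeacbbda  a
   18  eacbbdae$abcdebadcaeece  e
   19  ebadcaeeceeacbbdae$abcd  d
   20  eceeacbbdae$abcdebadcae  e
   21  eeacbbdae$abcdebadcaeec  c
   22  eeceeacbbdae$abcdebadca  a

e$ebdcecabdabebacaedeca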